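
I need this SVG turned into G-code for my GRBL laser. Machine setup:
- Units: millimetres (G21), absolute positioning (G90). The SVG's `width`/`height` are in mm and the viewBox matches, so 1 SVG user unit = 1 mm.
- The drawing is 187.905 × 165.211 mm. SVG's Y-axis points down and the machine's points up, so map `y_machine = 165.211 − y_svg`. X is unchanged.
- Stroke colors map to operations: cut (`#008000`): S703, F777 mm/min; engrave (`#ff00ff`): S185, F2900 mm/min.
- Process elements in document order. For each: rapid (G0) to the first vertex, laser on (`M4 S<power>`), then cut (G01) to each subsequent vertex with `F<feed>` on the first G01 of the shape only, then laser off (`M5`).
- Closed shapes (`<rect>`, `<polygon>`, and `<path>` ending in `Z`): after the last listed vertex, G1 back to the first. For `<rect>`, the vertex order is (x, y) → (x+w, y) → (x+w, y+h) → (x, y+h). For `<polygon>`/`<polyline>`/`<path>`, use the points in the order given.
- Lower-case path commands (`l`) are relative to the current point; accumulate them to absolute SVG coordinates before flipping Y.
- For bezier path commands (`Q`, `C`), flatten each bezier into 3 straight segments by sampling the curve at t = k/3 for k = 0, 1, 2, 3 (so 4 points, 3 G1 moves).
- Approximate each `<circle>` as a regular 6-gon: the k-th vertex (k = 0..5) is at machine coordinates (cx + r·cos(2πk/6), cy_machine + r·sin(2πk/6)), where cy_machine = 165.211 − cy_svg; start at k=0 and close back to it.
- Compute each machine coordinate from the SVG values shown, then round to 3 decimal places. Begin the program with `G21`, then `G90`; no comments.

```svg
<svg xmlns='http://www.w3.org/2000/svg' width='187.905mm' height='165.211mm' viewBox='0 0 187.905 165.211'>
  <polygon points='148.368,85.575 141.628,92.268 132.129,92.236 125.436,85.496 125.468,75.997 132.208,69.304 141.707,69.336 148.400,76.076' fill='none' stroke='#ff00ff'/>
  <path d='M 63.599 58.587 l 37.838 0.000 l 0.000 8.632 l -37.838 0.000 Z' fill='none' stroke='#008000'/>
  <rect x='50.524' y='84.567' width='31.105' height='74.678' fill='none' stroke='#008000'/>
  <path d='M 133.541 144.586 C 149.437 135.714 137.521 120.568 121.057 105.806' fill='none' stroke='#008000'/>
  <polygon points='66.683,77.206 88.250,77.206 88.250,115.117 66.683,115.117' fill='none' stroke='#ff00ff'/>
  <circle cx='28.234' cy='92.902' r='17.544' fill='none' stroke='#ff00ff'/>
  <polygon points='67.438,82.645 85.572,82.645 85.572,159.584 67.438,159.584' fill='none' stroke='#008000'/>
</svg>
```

Since the viewBox matches the mm dimensions, user units are millimetres directly. The only transform is the Y-flip y_m = 165.211 − y_svg.

Shape 1 is a regular polygon drawn with `<polygon>`. Its stroke #ff00ff means engrave at S185, F2900. After flipping Y the toolpath is (148.368,79.636) → (141.628,72.943) → (132.129,72.975) → (125.436,79.715) → (125.468,89.214) → (132.208,95.907) → (141.707,95.875) → (148.400,89.135) → (148.368,79.636), returning to the start.

Shape 2 is a rectangle drawn with `<path>`. Its stroke #008000 means cut at S703, F777. After flipping Y the toolpath is (63.599,106.624) → (101.437,106.624) → (101.437,97.992) → (63.599,97.992) → (63.599,106.624), returning to the start.

Shape 3 is a rectangle drawn with `<rect>`. Its stroke #008000 means cut at S703, F777. After flipping Y the toolpath is (50.524,80.644) → (81.629,80.644) → (81.629,5.966) → (50.524,5.966) → (50.524,80.644), returning to the start.

Shape 4 is a cubic bezier drawn with `<path>`. Its stroke #008000 means cut at S703, F777. After flipping Y the toolpath is (133.541,20.625) → (141.028,31.342) → (135.143,44.762) → (121.057,59.405).

Shape 5 is a rectangle drawn with `<polygon>`. Its stroke #ff00ff means engrave at S185, F2900. After flipping Y the toolpath is (66.683,88.005) → (88.250,88.005) → (88.250,50.094) → (66.683,50.094) → (66.683,88.005), returning to the start.

Shape 6 is a circle drawn with `<circle>`. Its stroke #ff00ff means engrave at S185, F2900. After flipping Y the toolpath is (45.778,72.309) → (37.006,87.503) → (19.462,87.503) → (10.690,72.309) → (19.462,57.115) → (37.006,57.115) → (45.778,72.309), returning to the start.

Shape 7 is a rectangle drawn with `<polygon>`. Its stroke #008000 means cut at S703, F777. After flipping Y the toolpath is (67.438,82.566) → (85.572,82.566) → (85.572,5.627) → (67.438,5.627) → (67.438,82.566), returning to the start.

G21
G90
G0 X148.368 Y79.636
M4 S185
G01 X141.628 Y72.943 F2900
G01 X132.129 Y72.975
G01 X125.436 Y79.715
G01 X125.468 Y89.214
G01 X132.208 Y95.907
G01 X141.707 Y95.875
G01 X148.400 Y89.135
G01 X148.368 Y79.636
M5
G0 X63.599 Y106.624
M4 S703
G01 X101.437 Y106.624 F777
G01 X101.437 Y97.992
G01 X63.599 Y97.992
G01 X63.599 Y106.624
M5
G0 X50.524 Y80.644
M4 S703
G01 X81.629 Y80.644 F777
G01 X81.629 Y5.966
G01 X50.524 Y5.966
G01 X50.524 Y80.644
M5
G0 X133.541 Y20.625
M4 S703
G01 X141.028 Y31.342 F777
G01 X135.143 Y44.762
G01 X121.057 Y59.405
M5
G0 X66.683 Y88.005
M4 S185
G01 X88.250 Y88.005 F2900
G01 X88.250 Y50.094
G01 X66.683 Y50.094
G01 X66.683 Y88.005
M5
G0 X45.778 Y72.309
M4 S185
G01 X37.006 Y87.503 F2900
G01 X19.462 Y87.503
G01 X10.690 Y72.309
G01 X19.462 Y57.115
G01 X37.006 Y57.115
G01 X45.778 Y72.309
M5
G0 X67.438 Y82.566
M4 S703
G01 X85.572 Y82.566 F777
G01 X85.572 Y5.627
G01 X67.438 Y5.627
G01 X67.438 Y82.566
M5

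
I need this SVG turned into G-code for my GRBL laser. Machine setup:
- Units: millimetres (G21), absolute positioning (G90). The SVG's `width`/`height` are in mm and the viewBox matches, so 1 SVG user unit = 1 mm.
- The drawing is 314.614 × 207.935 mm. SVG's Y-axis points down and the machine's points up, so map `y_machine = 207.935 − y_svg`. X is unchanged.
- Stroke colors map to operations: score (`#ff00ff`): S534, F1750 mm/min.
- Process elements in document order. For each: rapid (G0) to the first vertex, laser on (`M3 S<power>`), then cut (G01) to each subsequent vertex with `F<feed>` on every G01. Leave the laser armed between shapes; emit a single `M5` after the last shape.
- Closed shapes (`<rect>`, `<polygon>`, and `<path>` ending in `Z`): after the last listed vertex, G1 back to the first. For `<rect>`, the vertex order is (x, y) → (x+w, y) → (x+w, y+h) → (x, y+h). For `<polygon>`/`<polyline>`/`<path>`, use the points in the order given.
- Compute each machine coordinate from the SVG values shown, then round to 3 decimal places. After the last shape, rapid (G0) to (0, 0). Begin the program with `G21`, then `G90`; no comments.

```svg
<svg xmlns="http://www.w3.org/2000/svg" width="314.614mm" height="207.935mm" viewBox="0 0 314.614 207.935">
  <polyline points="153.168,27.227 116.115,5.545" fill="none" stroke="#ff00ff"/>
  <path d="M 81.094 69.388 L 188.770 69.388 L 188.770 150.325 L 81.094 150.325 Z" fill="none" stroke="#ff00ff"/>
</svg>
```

G21
G90
G0 X153.168 Y180.708
M3 S534
G01 X116.115 Y202.390 F1750
G0 X81.094 Y138.547
M3 S534
G01 X188.770 Y138.547 F1750
G01 X188.770 Y57.610 F1750
G01 X81.094 Y57.610 F1750
G01 X81.094 Y138.547 F1750
M5
G0 X0.000 Y0.000

1 u = 1 mm; y_m = 207.935 − y.

[1] `<polyline>` line segment, #ff00ff→score S534 F1750: (153.168,180.708) → (116.115,202.390)

[2] `<path>` rectangle, #ff00ff→score S534 F1750: (81.094,138.547) → (188.770,138.547) → (188.770,57.610) → (81.094,57.610) → (81.094,138.547) (closed)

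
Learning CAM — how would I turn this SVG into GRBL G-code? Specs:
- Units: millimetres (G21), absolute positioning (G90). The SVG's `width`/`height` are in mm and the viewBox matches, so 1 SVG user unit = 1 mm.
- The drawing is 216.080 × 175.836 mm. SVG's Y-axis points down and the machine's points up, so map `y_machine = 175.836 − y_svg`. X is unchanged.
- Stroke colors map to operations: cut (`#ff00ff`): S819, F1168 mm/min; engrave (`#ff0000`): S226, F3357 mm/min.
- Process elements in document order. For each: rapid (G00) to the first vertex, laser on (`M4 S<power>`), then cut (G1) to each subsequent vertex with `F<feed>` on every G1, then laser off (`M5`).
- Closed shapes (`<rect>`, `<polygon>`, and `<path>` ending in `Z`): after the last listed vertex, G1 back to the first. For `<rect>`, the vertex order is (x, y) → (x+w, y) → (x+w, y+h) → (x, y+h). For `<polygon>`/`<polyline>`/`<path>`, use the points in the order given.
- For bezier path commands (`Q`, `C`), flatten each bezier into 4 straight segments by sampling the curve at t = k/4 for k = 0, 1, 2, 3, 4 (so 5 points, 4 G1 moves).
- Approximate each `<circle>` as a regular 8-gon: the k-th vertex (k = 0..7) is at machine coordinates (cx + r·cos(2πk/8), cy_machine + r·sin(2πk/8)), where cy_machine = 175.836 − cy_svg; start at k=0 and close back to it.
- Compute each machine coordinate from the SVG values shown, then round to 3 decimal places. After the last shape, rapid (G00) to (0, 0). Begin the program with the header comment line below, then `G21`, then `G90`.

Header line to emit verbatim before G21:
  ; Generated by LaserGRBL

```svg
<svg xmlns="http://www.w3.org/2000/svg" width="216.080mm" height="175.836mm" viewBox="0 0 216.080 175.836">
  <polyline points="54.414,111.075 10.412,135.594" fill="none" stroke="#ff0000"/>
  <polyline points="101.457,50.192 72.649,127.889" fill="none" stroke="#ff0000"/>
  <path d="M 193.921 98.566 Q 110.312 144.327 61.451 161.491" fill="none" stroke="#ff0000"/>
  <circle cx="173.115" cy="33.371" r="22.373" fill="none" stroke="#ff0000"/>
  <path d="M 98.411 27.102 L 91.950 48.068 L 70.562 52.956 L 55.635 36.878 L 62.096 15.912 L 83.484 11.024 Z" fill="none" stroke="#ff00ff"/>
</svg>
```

; Generated by LaserGRBL
G21
G90
G00 X54.414 Y64.761
M4 S226
G1 X10.412 Y40.242 F3357
M5
G00 X101.457 Y125.644
M4 S226
G1 X72.649 Y47.947 F3357
M5
G00 X193.921 Y77.270
M4 S226
G1 X154.288 Y56.177 F3357
G1 X118.999 Y38.658 F3357
G1 X88.053 Y24.714 F3357
G1 X61.451 Y14.345 F3357
M5
G00 X195.488 Y142.465
M4 S226
G1 X188.935 Y158.285 F3357
G1 X173.115 Y164.838 F3357
G1 X157.295 Y158.285 F3357
G1 X150.742 Y142.465 F3357
G1 X157.295 Y126.645 F3357
G1 X173.115 Y120.092 F3357
G1 X188.935 Y126.645 F3357
G1 X195.488 Y142.465 F3357
M5
G00 X98.411 Y148.734
M4 S819
G1 X91.950 Y127.768 F1168
G1 X70.562 Y122.880 F1168
G1 X55.635 Y138.958 F1168
G1 X62.096 Y159.924 F1168
G1 X83.484 Y164.812 F1168
G1 X98.411 Y148.734 F1168
M5
G00 X0.000 Y0.000

viewBox `0 0 216.080 175.836` with mm width/height → 1 unit = 1 mm. Flip: y_m = 175.836 − y_svg.

**Shape 1** — `<polyline>` line segment, stroke `#ff0000` → engrave (S226, F3357). Machine vertices: (54.414,64.761) → (10.412,40.242). Open path.

**Shape 2** — `<polyline>` line segment, stroke `#ff0000` → engrave (S226, F3357). Machine vertices: (101.457,125.644) → (72.649,47.947). Open path.

**Shape 3** — `<path>` quadratic bezier, stroke `#ff0000` → engrave (S226, F3357). Control points (SVG): P0=(193.921,98.566), P1=(110.312,144.327), P2=(61.451,161.491); sampled at t=k/4. Machine vertices: (193.921,77.270) → (154.288,56.177) → (118.999,38.658) → (88.053,24.714) → (61.451,14.345). Open path.

**Shape 4** — `<circle>` circle, stroke `#ff0000` → engrave (S226, F3357). Machine vertices: (195.488,142.465) → (188.935,158.285) → (173.115,164.838) → (157.295,158.285) → (150.742,142.465) → (157.295,126.645) → (173.115,120.092) → (188.935,126.645) → (195.488,142.465). Closed: final G1 returns to the first vertex.

**Shape 5** — `<path>` regular polygon, stroke `#ff00ff` → cut (S819, F1168). Machine vertices: (98.411,148.734) → (91.950,127.768) → (70.562,122.880) → (55.635,138.958) → (62.096,159.924) → (83.484,164.812) → (98.411,148.734). Closed: final G1 returns to the first vertex.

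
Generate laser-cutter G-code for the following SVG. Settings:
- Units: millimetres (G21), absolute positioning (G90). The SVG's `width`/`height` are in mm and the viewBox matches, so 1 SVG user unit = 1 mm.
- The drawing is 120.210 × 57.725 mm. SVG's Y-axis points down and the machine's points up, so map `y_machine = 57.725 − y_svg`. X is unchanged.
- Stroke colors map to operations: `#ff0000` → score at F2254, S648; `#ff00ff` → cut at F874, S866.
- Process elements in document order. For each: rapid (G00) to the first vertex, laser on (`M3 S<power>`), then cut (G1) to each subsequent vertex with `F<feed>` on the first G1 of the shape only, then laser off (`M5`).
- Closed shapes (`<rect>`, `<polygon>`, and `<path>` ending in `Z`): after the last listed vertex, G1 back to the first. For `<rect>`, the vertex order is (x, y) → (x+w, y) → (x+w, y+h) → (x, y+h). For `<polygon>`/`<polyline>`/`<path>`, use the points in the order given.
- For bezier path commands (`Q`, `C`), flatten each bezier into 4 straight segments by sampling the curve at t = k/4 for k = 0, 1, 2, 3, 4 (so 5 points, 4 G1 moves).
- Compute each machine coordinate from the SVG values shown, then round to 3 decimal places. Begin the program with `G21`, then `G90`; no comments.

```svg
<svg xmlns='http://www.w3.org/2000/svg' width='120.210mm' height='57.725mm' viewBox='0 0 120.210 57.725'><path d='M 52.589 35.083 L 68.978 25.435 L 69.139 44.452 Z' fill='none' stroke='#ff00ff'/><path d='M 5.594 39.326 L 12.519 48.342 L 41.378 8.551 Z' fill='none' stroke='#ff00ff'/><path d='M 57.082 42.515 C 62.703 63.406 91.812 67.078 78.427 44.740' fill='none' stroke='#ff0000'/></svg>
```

G21
G90
G00 X52.589 Y22.642
M3 S866
G1 X68.978 Y32.290 F874
G1 X69.139 Y13.273
G1 X52.589 Y22.642
M5
G00 X5.594 Y18.399
M3 S866
G1 X12.519 Y9.383 F874
G1 X41.378 Y49.174
G1 X5.594 Y18.399
M5
G00 X57.082 Y15.210
M3 S648
G1 X64.671 Y2.908 F2254
G1 X74.882 Y-2.113
G1 X81.529 Y0.971
G1 X78.427 Y12.985
M5

1 u = 1 mm; y_m = 57.725 − y.

[1] `<path>` regular polygon, #ff00ff→cut S866 F874: (52.589,22.642) → (68.978,32.290) → (69.139,13.273) → (52.589,22.642) (closed)

[2] `<path>` closed polygon, #ff00ff→cut S866 F874: (5.594,18.399) → (12.519,9.383) → (41.378,49.174) → (5.594,18.399) (closed)

[3] `<path>` cubic bezier, #ff0000→score S648 F2254: (57.082,15.210) → (64.671,2.908) → (74.882,-2.113) → (81.529,0.971) → (78.427,12.985)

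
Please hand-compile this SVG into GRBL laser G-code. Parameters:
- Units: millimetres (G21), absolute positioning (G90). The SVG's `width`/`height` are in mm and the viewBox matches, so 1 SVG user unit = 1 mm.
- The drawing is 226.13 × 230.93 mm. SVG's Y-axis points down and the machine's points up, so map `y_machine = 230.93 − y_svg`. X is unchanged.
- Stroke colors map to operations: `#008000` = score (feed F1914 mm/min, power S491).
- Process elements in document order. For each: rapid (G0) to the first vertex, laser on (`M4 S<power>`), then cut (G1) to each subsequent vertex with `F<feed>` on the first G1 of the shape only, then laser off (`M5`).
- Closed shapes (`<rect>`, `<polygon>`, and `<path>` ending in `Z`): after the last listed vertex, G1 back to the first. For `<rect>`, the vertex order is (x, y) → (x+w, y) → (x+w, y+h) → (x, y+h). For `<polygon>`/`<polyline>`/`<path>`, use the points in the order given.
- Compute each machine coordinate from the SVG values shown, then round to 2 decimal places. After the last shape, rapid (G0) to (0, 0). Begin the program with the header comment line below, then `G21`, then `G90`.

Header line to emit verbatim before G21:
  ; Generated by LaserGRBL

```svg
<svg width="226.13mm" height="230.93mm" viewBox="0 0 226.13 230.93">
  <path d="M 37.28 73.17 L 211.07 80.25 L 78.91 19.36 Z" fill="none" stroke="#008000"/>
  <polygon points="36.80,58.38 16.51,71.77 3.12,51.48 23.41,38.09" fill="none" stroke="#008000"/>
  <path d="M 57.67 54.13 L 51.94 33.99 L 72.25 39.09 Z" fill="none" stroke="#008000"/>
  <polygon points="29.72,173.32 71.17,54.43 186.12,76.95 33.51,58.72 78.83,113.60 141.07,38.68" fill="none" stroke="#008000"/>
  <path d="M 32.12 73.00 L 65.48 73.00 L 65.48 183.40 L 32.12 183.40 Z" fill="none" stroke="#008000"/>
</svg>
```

; Generated by LaserGRBL
G21
G90
G0 X37.28 Y157.76
M4 S491
G1 X211.07 Y150.68 F1914
G1 X78.91 Y211.57
G1 X37.28 Y157.76
M5
G0 X36.80 Y172.55
M4 S491
G1 X16.51 Y159.16 F1914
G1 X3.12 Y179.45
G1 X23.41 Y192.84
G1 X36.80 Y172.55
M5
G0 X57.67 Y176.80
M4 S491
G1 X51.94 Y196.94 F1914
G1 X72.25 Y191.84
G1 X57.67 Y176.80
M5
G0 X29.72 Y57.61
M4 S491
G1 X71.17 Y176.50 F1914
G1 X186.12 Y153.98
G1 X33.51 Y172.21
G1 X78.83 Y117.33
G1 X141.07 Y192.25
G1 X29.72 Y57.61
M5
G0 X32.12 Y157.93
M4 S491
G1 X65.48 Y157.93 F1914
G1 X65.48 Y47.53
G1 X32.12 Y47.53
G1 X32.12 Y157.93
M5
G0 X0.00 Y0.00

1 u = 1 mm; y_m = 230.93 − y.

[1] `<path>` closed polygon, #008000→score S491 F1914: (37.28,157.76) → (211.07,150.68) → (78.91,211.57) → (37.28,157.76) (closed)

[2] `<polygon>` regular polygon, #008000→score S491 F1914: (36.80,172.55) → (16.51,159.16) → (3.12,179.45) → (23.41,192.84) → (36.80,172.55) (closed)

[3] `<path>` regular polygon, #008000→score S491 F1914: (57.67,176.80) → (51.94,196.94) → (72.25,191.84) → (57.67,176.80) (closed)

[4] `<polygon>` closed polygon, #008000→score S491 F1914: (29.72,57.61) → (71.17,176.50) → (186.12,153.98) → (33.51,172.21) → (78.83,117.33) → (141.07,192.25) → (29.72,57.61) (closed)

[5] `<path>` rectangle, #008000→score S491 F1914: (32.12,157.93) → (65.48,157.93) → (65.48,47.53) → (32.12,47.53) → (32.12,157.93) (closed)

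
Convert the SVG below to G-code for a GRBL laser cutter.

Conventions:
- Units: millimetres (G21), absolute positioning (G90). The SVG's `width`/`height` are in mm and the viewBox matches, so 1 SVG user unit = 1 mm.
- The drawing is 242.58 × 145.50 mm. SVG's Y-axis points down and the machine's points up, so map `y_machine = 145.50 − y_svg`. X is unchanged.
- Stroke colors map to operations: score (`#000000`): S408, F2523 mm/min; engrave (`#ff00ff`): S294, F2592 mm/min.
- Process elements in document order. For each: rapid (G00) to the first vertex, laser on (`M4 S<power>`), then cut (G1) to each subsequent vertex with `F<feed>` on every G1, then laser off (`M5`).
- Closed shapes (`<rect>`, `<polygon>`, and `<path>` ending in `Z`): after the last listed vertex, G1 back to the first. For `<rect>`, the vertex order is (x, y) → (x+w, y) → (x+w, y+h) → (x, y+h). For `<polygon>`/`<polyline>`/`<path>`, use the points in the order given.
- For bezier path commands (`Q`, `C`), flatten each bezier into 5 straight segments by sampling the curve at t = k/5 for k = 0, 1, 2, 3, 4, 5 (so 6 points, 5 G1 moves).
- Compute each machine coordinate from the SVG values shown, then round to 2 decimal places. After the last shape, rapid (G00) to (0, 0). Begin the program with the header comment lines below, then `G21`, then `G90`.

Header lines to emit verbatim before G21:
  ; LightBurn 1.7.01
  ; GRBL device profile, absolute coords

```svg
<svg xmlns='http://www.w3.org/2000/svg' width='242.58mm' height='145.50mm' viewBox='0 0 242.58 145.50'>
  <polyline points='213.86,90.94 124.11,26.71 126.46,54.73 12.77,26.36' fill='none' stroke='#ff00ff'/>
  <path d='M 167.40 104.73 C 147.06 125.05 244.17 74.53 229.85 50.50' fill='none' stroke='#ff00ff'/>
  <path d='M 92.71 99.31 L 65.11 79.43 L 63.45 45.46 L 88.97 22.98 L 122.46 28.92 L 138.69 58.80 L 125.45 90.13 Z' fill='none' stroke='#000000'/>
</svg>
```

Since the viewBox matches the mm dimensions, user units are millimetres directly. The only transform is the Y-flip y_m = 145.50 − y_svg.

Shape 1 is a open polyline drawn with `<polyline>`. Its stroke #ff00ff means engrave at S294, F2592. After flipping Y the toolpath is (213.86,54.56) → (124.11,118.79) → (126.46,90.77) → (12.77,119.14).

Shape 2 is a cubic bezier drawn with `<path>`. Its stroke #ff00ff means engrave at S294, F2592. After flipping Y the toolpath is (167.40,40.77) → (167.46,36.30) → (184.72,44.16) → (208.20,59.68) → (226.90,78.18) → (229.85,95.00).

Shape 3 is a regular polygon drawn with `<path>`. Its stroke #000000 means score at S408, F2523. After flipping Y the toolpath is (92.71,46.19) → (65.11,66.07) → (63.45,100.04) → (88.97,122.52) → (122.46,116.58) → (138.69,86.70) → (125.45,55.37) → (92.71,46.19), returning to the start.

; LightBurn 1.7.01
; GRBL device profile, absolute coords
G21
G90
G00 X213.86 Y54.56
M4 S294
G1 X124.11 Y118.79 F2592
G1 X126.46 Y90.77 F2592
G1 X12.77 Y119.14 F2592
M5
G00 X167.40 Y40.77
M4 S294
G1 X167.46 Y36.30 F2592
G1 X184.72 Y44.16 F2592
G1 X208.20 Y59.68 F2592
G1 X226.90 Y78.18 F2592
G1 X229.85 Y95.00 F2592
M5
G00 X92.71 Y46.19
M4 S408
G1 X65.11 Y66.07 F2523
G1 X63.45 Y100.04 F2523
G1 X88.97 Y122.52 F2523
G1 X122.46 Y116.58 F2523
G1 X138.69 Y86.70 F2523
G1 X125.45 Y55.37 F2523
G1 X92.71 Y46.19 F2523
M5
G00 X0.00 Y0.00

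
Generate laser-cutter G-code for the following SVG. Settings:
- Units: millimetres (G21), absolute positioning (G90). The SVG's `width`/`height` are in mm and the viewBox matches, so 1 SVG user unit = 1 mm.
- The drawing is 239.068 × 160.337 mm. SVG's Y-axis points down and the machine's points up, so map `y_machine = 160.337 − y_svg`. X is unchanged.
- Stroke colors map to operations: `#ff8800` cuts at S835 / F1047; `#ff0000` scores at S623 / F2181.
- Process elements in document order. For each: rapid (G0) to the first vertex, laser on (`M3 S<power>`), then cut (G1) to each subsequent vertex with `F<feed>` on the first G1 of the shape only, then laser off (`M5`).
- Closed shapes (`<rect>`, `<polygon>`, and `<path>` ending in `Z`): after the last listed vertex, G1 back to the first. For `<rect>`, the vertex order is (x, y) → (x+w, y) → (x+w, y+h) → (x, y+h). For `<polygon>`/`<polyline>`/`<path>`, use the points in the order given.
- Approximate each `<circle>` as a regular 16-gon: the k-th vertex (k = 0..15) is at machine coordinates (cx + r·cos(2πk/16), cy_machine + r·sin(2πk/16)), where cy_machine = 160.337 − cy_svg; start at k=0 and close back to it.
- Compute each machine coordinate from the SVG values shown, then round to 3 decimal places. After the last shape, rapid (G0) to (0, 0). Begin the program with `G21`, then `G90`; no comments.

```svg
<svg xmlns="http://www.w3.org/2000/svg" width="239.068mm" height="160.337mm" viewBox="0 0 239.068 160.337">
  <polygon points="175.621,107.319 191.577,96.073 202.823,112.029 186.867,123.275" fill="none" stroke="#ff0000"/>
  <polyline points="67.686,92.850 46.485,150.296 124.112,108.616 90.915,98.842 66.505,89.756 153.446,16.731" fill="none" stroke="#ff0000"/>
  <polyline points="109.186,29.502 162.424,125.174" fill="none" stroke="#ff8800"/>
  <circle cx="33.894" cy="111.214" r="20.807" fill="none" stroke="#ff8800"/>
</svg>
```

Since the viewBox matches the mm dimensions, user units are millimetres directly. The only transform is the Y-flip y_m = 160.337 − y_svg.

Shape 1 is a regular polygon drawn with `<polygon>`. Its stroke #ff0000 means score at S623, F2181. After flipping Y the toolpath is (175.621,53.018) → (191.577,64.264) → (202.823,48.308) → (186.867,37.062) → (175.621,53.018), returning to the start.

Shape 2 is a open polyline drawn with `<polyline>`. Its stroke #ff0000 means score at S623, F2181. After flipping Y the toolpath is (67.686,67.487) → (46.485,10.041) → (124.112,51.721) → (90.915,61.495) → (66.505,70.581) → (153.446,143.606).

Shape 3 is a line segment drawn with `<polyline>`. Its stroke #ff8800 means cut at S835, F1047. After flipping Y the toolpath is (109.186,130.835) → (162.424,35.163).

Shape 4 is a circle drawn with `<circle>`. Its stroke #ff8800 means cut at S835, F1047. After flipping Y the toolpath is (54.701,49.123) → (53.117,57.085) → (48.607,63.836) → (41.856,68.346) → (33.894,69.930) → (25.932,68.346) → (19.181,63.836) → (14.671,57.085) → (13.087,49.123) → (14.671,41.161) → (19.181,34.410) → (25.932,29.900) → (33.894,28.316) → (41.856,29.900) → (48.607,34.410) → (53.117,41.161) → (54.701,49.123), returning to the start.

G21
G90
G0 X175.621 Y53.018
M3 S623
G1 X191.577 Y64.264 F2181
G1 X202.823 Y48.308
G1 X186.867 Y37.062
G1 X175.621 Y53.018
M5
G0 X67.686 Y67.487
M3 S623
G1 X46.485 Y10.041 F2181
G1 X124.112 Y51.721
G1 X90.915 Y61.495
G1 X66.505 Y70.581
G1 X153.446 Y143.606
M5
G0 X109.186 Y130.835
M3 S835
G1 X162.424 Y35.163 F1047
M5
G0 X54.701 Y49.123
M3 S835
G1 X53.117 Y57.085 F1047
G1 X48.607 Y63.836
G1 X41.856 Y68.346
G1 X33.894 Y69.930
G1 X25.932 Y68.346
G1 X19.181 Y63.836
G1 X14.671 Y57.085
G1 X13.087 Y49.123
G1 X14.671 Y41.161
G1 X19.181 Y34.410
G1 X25.932 Y29.900
G1 X33.894 Y28.316
G1 X41.856 Y29.900
G1 X48.607 Y34.410
G1 X53.117 Y41.161
G1 X54.701 Y49.123
M5
G0 X0.000 Y0.000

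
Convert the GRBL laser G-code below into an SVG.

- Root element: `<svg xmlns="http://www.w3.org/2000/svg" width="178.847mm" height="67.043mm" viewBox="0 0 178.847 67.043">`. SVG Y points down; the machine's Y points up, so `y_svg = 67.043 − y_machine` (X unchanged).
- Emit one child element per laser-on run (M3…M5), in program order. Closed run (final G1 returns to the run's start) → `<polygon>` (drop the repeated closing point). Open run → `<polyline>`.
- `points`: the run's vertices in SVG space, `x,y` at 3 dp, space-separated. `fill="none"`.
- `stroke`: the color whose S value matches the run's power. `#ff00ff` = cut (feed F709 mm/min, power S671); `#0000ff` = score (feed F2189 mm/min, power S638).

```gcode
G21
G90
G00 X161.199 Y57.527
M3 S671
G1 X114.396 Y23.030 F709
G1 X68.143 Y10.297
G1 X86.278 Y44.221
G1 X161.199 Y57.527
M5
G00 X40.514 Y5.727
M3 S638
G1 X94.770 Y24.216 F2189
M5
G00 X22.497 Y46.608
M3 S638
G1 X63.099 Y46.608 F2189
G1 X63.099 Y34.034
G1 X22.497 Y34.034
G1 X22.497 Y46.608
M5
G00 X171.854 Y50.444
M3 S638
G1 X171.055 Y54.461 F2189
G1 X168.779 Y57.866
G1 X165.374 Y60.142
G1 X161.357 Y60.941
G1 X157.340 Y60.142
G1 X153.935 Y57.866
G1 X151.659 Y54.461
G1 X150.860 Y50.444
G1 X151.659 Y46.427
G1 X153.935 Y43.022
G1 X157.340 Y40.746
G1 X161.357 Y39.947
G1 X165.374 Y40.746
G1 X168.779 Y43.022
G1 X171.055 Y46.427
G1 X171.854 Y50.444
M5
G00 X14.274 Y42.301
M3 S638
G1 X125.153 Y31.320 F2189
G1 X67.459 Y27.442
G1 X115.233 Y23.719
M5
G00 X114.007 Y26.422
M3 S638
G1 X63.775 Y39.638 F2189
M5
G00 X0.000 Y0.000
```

<svg xmlns="http://www.w3.org/2000/svg" width="178.847mm" height="67.043mm" viewBox="0 0 178.847 67.043">
  <polygon points="161.199,9.516 114.396,44.013 68.143,56.746 86.278,22.822" fill="none" stroke="#ff00ff"/>
  <polyline points="40.514,61.316 94.770,42.827" fill="none" stroke="#0000ff"/>
  <polygon points="22.497,20.435 63.099,20.435 63.099,33.009 22.497,33.009" fill="none" stroke="#0000ff"/>
  <polygon points="171.854,16.599 171.055,12.582 168.779,9.177 165.374,6.901 161.357,6.102 157.340,6.901 153.935,9.177 151.659,12.582 150.860,16.599 151.659,20.616 153.935,24.021 157.340,26.297 161.357,27.096 165.374,26.297 168.779,24.021 171.055,20.616" fill="none" stroke="#0000ff"/>
  <polyline points="14.274,24.742 125.153,35.723 67.459,39.601 115.233,43.324" fill="none" stroke="#0000ff"/>
  <polyline points="114.007,40.621 63.775,27.405" fill="none" stroke="#0000ff"/>
</svg>

y_svg = 67.043 − y_m.

[1] S671→`#ff00ff` (cut); closed run; points: 161.199,9.516 114.396,44.013 68.143,56.746 86.278,22.822

[2] S638→`#0000ff` (score); open run; points: 40.514,61.316 94.770,42.827

[3] S638→`#0000ff` (score); closed run; points: 22.497,20.435 63.099,20.435 63.099,33.009 22.497,33.009

[4] S638→`#0000ff` (score); closed run; points: 171.854,16.599 171.055,12.582 168.779,9.177 165.374,6.901 161.357,6.102 157.340,6.901 153.935,9.177 151.659,12.582 150.860,16.599 151.659,20.616 153.935,24.021 157.340,26.297 161.357,27.096 165.374,26.297 168.779,24.021 171.055,20.616

[5] S638→`#0000ff` (score); open run; points: 14.274,24.742 125.153,35.723 67.459,39.601 115.233,43.324

[6] S638→`#0000ff` (score); open run; points: 114.007,40.621 63.775,27.405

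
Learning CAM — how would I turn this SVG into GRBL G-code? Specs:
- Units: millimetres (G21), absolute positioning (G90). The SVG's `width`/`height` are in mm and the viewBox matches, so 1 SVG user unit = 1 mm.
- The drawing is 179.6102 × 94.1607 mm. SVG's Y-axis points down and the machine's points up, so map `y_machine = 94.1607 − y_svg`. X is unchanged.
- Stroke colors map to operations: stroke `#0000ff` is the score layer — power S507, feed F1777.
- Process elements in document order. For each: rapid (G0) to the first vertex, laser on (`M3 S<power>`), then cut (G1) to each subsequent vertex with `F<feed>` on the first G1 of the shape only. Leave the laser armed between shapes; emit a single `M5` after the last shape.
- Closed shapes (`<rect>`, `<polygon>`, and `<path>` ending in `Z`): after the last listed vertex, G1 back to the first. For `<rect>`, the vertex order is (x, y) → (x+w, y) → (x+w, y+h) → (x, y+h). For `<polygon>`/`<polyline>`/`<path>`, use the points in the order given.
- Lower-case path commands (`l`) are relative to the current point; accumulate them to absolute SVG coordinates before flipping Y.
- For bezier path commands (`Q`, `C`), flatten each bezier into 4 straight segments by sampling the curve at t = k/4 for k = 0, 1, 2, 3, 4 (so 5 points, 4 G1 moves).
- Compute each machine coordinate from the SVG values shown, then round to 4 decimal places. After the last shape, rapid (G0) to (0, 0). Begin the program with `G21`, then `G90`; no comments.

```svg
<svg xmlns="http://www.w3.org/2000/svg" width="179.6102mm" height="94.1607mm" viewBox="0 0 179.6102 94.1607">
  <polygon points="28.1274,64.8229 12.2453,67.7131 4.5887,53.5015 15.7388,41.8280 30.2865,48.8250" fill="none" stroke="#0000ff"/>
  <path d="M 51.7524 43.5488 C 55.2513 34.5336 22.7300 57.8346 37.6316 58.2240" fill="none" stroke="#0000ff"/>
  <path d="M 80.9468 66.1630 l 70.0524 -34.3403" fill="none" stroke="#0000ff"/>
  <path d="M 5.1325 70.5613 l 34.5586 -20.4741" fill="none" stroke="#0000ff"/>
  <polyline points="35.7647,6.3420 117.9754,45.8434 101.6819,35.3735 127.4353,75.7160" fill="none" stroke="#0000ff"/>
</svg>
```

Since the viewBox matches the mm dimensions, user units are millimetres directly. The only transform is the Y-flip y_m = 94.1607 − y_svg.

Shape 1 is a regular polygon drawn with `<polygon>`. Its stroke #0000ff means score at S507, F1777. After flipping Y the toolpath is (28.1274,29.3378) → (12.2453,26.4476) → (4.5887,40.6592) → (15.7388,52.3327) → (30.2865,45.3357) → (28.1274,29.3378), returning to the start.

Shape 2 is a cubic bezier drawn with `<path>`. Its stroke #0000ff means score at S507, F1777. After flipping Y the toolpath is (51.7524,50.6119) → (48.9266,52.1769) → (40.4160,46.8010) → (34.0434,39.6617) → (37.6316,35.9367).

Shape 3 is a line segment drawn with `<path>`. Its stroke #0000ff means score at S507, F1777. After flipping Y the toolpath is (80.9468,27.9977) → (150.9992,62.3380).

Shape 4 is a line segment drawn with `<path>`. Its stroke #0000ff means score at S507, F1777. After flipping Y the toolpath is (5.1325,23.5994) → (39.6911,44.0735).

Shape 5 is a open polyline drawn with `<polyline>`. Its stroke #0000ff means score at S507, F1777. After flipping Y the toolpath is (35.7647,87.8187) → (117.9754,48.3173) → (101.6819,58.7872) → (127.4353,18.4447).

G21
G90
G0 X28.1274 Y29.3378
M3 S507
G1 X12.2453 Y26.4476 F1777
G1 X4.5887 Y40.6592
G1 X15.7388 Y52.3327
G1 X30.2865 Y45.3357
G1 X28.1274 Y29.3378
G0 X51.7524 Y50.6119
M3 S507
G1 X48.9266 Y52.1769 F1777
G1 X40.4160 Y46.8010
G1 X34.0434 Y39.6617
G1 X37.6316 Y35.9367
G0 X80.9468 Y27.9977
M3 S507
G1 X150.9992 Y62.3380 F1777
G0 X5.1325 Y23.5994
M3 S507
G1 X39.6911 Y44.0735 F1777
G0 X35.7647 Y87.8187
M3 S507
G1 X117.9754 Y48.3173 F1777
G1 X101.6819 Y58.7872
G1 X127.4353 Y18.4447
M5
G0 X0.0000 Y0.0000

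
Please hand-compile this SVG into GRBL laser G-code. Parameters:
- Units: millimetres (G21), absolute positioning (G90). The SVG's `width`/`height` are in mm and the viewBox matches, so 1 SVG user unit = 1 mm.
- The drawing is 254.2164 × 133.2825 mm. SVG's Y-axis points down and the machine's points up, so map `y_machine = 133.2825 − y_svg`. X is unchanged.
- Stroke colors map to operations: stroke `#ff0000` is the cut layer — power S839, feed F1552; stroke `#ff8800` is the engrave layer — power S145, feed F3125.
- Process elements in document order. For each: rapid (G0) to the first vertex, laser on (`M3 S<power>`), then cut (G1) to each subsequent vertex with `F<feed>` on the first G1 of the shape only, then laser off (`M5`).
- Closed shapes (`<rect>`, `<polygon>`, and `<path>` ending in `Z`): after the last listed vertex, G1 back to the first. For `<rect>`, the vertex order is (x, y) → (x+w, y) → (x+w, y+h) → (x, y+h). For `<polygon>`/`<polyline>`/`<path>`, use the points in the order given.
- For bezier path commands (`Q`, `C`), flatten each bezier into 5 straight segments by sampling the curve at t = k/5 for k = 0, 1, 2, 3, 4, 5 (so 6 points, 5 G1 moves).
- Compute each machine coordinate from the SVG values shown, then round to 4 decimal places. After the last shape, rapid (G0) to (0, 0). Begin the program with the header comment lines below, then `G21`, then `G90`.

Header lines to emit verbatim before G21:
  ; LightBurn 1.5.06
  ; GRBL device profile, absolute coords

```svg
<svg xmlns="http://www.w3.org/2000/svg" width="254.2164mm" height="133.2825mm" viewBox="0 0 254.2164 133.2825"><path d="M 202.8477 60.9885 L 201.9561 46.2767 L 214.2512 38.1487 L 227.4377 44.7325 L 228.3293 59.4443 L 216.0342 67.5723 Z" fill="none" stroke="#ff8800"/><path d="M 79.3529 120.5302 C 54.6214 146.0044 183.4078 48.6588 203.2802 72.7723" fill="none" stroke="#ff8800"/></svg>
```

1 u = 1 mm; y_m = 133.2825 − y.

[1] `<path>` regular polygon, #ff8800→engrave S145 F3125: (202.8477,72.2940) → (201.9561,87.0058) → (214.2512,95.1338) → (227.4377,88.5500) → (228.3293,73.8382) → (216.0342,65.7102) → (202.8477,72.2940) (closed)

[2] `<path>` cubic bezier, #ff8800→engrave S145 F3125: (79.3529,12.7523) → (80.8367,10.2519) → (106.5681,25.5029) → (143.9502,46.7799) → (180.3865,62.3574) → (203.2802,60.5102)

; LightBurn 1.5.06
; GRBL device profile, absolute coords
G21
G90
G0 X202.8477 Y72.2940
M3 S145
G1 X201.9561 Y87.0058 F3125
G1 X214.2512 Y95.1338
G1 X227.4377 Y88.5500
G1 X228.3293 Y73.8382
G1 X216.0342 Y65.7102
G1 X202.8477 Y72.2940
M5
G0 X79.3529 Y12.7523
M3 S145
G1 X80.8367 Y10.2519 F3125
G1 X106.5681 Y25.5029
G1 X143.9502 Y46.7799
G1 X180.3865 Y62.3574
G1 X203.2802 Y60.5102
M5
G0 X0.0000 Y0.0000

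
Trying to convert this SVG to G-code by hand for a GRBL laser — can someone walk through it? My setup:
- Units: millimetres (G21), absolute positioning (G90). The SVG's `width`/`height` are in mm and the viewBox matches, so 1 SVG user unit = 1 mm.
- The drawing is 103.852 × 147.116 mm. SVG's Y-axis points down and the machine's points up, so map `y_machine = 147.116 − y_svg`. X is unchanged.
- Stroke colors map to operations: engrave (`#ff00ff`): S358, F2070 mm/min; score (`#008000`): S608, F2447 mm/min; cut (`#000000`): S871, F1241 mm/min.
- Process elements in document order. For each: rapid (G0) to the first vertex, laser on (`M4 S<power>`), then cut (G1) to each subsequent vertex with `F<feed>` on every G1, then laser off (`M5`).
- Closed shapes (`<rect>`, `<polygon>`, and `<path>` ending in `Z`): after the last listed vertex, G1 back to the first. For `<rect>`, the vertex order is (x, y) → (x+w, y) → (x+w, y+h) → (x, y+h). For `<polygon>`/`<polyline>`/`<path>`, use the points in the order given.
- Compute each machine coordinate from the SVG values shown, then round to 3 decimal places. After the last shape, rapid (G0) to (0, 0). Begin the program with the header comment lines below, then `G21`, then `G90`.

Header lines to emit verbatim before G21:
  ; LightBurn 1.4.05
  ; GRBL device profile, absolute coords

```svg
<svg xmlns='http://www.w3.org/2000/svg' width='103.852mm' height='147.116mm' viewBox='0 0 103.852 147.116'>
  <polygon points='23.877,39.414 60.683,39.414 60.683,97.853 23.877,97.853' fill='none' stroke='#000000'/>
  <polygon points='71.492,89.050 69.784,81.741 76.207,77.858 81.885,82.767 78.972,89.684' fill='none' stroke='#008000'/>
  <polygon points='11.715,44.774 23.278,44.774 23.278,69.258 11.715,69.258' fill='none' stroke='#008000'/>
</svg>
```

1 u = 1 mm; y_m = 147.116 − y.

[1] `<polygon>` rectangle, #000000→cut S871 F1241: (23.877,107.702) → (60.683,107.702) → (60.683,49.263) → (23.877,49.263) → (23.877,107.702) (closed)

[2] `<polygon>` regular polygon, #008000→score S608 F2447: (71.492,58.066) → (69.784,65.375) → (76.207,69.258) → (81.885,64.349) → (78.972,57.432) → (71.492,58.066) (closed)

[3] `<polygon>` rectangle, #008000→score S608 F2447: (11.715,102.342) → (23.278,102.342) → (23.278,77.858) → (11.715,77.858) → (11.715,102.342) (closed)

; LightBurn 1.4.05
; GRBL device profile, absolute coords
G21
G90
G0 X23.877 Y107.702
M4 S871
G1 X60.683 Y107.702 F1241
G1 X60.683 Y49.263 F1241
G1 X23.877 Y49.263 F1241
G1 X23.877 Y107.702 F1241
M5
G0 X71.492 Y58.066
M4 S608
G1 X69.784 Y65.375 F2447
G1 X76.207 Y69.258 F2447
G1 X81.885 Y64.349 F2447
G1 X78.972 Y57.432 F2447
G1 X71.492 Y58.066 F2447
M5
G0 X11.715 Y102.342
M4 S608
G1 X23.278 Y102.342 F2447
G1 X23.278 Y77.858 F2447
G1 X11.715 Y77.858 F2447
G1 X11.715 Y102.342 F2447
M5
G0 X0.000 Y0.000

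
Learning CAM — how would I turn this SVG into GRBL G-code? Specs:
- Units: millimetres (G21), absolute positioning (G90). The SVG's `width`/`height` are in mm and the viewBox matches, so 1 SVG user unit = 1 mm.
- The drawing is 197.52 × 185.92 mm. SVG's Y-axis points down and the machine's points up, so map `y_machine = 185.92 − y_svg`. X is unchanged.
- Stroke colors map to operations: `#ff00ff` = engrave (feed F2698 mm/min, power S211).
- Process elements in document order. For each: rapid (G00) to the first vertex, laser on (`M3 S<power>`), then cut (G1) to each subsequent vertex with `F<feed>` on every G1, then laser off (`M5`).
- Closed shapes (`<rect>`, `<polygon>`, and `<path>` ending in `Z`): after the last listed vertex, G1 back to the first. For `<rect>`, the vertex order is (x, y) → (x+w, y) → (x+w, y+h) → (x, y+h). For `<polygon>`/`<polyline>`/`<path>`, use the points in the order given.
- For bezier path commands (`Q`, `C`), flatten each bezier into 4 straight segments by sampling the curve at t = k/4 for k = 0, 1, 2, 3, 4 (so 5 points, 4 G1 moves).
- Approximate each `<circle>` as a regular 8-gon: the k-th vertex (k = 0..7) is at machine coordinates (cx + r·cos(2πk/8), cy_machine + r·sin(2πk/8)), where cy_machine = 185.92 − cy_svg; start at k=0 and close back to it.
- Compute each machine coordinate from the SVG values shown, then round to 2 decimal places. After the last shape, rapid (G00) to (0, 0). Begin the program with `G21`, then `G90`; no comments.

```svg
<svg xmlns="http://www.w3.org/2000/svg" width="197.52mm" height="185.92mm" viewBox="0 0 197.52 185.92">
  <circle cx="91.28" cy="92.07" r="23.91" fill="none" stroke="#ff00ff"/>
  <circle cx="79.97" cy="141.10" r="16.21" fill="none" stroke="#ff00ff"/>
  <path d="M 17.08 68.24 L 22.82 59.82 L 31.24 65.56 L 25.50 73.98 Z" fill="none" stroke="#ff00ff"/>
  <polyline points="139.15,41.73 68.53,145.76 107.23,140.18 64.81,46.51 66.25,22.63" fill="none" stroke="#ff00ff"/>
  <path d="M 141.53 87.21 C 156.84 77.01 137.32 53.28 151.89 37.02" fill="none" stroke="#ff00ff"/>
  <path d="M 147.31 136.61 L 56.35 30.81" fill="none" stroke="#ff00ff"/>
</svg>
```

Since the viewBox matches the mm dimensions, user units are millimetres directly. The only transform is the Y-flip y_m = 185.92 − y_svg.

Shape 1 is a circle drawn with `<circle>`. Its stroke #ff00ff means engrave at S211, F2698. After flipping Y the toolpath is (115.19,93.85) → (108.19,110.76) → (91.28,117.76) → (74.37,110.76) → (67.37,93.85) → (74.37,76.94) → (91.28,69.94) → (108.19,76.94) → (115.19,93.85), returning to the start.

Shape 2 is a circle drawn with `<circle>`. Its stroke #ff00ff means engrave at S211, F2698. After flipping Y the toolpath is (96.18,44.82) → (91.43,56.28) → (79.97,61.03) → (68.51,56.28) → (63.76,44.82) → (68.51,33.36) → (79.97,28.61) → (91.43,33.36) → (96.18,44.82), returning to the start.

Shape 3 is a regular polygon drawn with `<path>`. Its stroke #ff00ff means engrave at S211, F2698. After flipping Y the toolpath is (17.08,117.68) → (22.82,126.10) → (31.24,120.36) → (25.50,111.94) → (17.08,117.68), returning to the start.

Shape 4 is a open polyline drawn with `<polyline>`. Its stroke #ff00ff means engrave at S211, F2698. After flipping Y the toolpath is (139.15,144.19) → (68.53,40.16) → (107.23,45.74) → (64.81,139.41) → (66.25,163.29).

Shape 5 is a cubic bezier drawn with `<path>`. Its stroke #ff00ff means engrave at S211, F2698. After flipping Y the toolpath is (141.53,98.71) → (147.56,108.57) → (146.99,121.53) → (146.28,135.63) → (151.89,148.90).

Shape 6 is a line segment drawn with `<path>`. Its stroke #ff00ff means engrave at S211, F2698. After flipping Y the toolpath is (147.31,49.31) → (56.35,155.11).

G21
G90
G00 X115.19 Y93.85
M3 S211
G1 X108.19 Y110.76 F2698
G1 X91.28 Y117.76 F2698
G1 X74.37 Y110.76 F2698
G1 X67.37 Y93.85 F2698
G1 X74.37 Y76.94 F2698
G1 X91.28 Y69.94 F2698
G1 X108.19 Y76.94 F2698
G1 X115.19 Y93.85 F2698
M5
G00 X96.18 Y44.82
M3 S211
G1 X91.43 Y56.28 F2698
G1 X79.97 Y61.03 F2698
G1 X68.51 Y56.28 F2698
G1 X63.76 Y44.82 F2698
G1 X68.51 Y33.36 F2698
G1 X79.97 Y28.61 F2698
G1 X91.43 Y33.36 F2698
G1 X96.18 Y44.82 F2698
M5
G00 X17.08 Y117.68
M3 S211
G1 X22.82 Y126.10 F2698
G1 X31.24 Y120.36 F2698
G1 X25.50 Y111.94 F2698
G1 X17.08 Y117.68 F2698
M5
G00 X139.15 Y144.19
M3 S211
G1 X68.53 Y40.16 F2698
G1 X107.23 Y45.74 F2698
G1 X64.81 Y139.41 F2698
G1 X66.25 Y163.29 F2698
M5
G00 X141.53 Y98.71
M3 S211
G1 X147.56 Y108.57 F2698
G1 X146.99 Y121.53 F2698
G1 X146.28 Y135.63 F2698
G1 X151.89 Y148.90 F2698
M5
G00 X147.31 Y49.31
M3 S211
G1 X56.35 Y155.11 F2698
M5
G00 X0.00 Y0.00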